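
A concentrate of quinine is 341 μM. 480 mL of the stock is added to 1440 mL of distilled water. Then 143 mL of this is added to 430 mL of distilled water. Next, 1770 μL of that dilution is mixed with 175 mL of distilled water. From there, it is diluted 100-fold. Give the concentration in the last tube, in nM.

2.13 nM

Overall dilution factor = 4 × 4.007 × 99.87 × 100 = 1.60 × 10⁵.
341 μM / 1.60 × 10⁵ = 2.13 × 10⁻³ μM = 2.13 nM.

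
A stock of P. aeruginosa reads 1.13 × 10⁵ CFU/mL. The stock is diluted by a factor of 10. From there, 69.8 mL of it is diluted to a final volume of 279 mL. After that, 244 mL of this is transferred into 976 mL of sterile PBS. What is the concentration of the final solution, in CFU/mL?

Overall dilution factor = 10 × 3.997 × 5 = 200.
1.13 × 10⁵ CFU/mL / 200 = 565 CFU/mL.

565 CFU/mL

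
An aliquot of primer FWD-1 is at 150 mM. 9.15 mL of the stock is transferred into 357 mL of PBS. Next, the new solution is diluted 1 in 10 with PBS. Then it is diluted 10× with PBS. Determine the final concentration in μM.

37.5 μM

Overall dilution factor = 40.02 × 10 × 10 = 4002.
150 mM / 4002 = 0.0375 mM = 37.5 μM.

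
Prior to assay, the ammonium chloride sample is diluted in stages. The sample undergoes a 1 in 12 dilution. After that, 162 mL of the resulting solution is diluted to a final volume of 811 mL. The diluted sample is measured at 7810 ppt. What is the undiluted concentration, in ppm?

Overall dilution factor = 12 × 5.006 = 60.1.
Original = 7810 ppt × 60.1 = 4.69 × 10⁵ ppt = 0.469 ppm.

0.469 ppm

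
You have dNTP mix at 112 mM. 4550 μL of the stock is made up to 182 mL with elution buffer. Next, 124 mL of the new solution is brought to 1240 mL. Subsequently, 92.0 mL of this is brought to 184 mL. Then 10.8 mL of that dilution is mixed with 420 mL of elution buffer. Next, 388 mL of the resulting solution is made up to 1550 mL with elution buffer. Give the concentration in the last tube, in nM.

Overall dilution factor = 40 × 10 × 2 × 39.89 × 3.995 = 1.27 × 10⁵.
112 mM / 1.27 × 10⁵ = 8.79 × 10⁻⁴ mM = 879 nM.

879 nM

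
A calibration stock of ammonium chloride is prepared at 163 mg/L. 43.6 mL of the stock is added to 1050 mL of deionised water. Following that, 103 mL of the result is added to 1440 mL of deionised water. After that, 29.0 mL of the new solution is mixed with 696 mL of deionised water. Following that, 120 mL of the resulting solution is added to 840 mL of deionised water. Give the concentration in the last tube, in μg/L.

2.17 μg/L

Overall dilution factor = 25.08 × 14.98 × 25 × 8 = 7.52 × 10⁴.
163 mg/L / 7.52 × 10⁴ = 2.17 × 10⁻³ mg/L = 2.17 μg/L.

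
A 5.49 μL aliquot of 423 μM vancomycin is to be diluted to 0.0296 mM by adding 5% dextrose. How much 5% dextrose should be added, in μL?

0.0296 mM = 29.6 μM.
V₂ = C₁V₁/C₂ = 423 × 5.49 / 29.6 = 78.5 μL.
Diluent to add = V₂ − V₁ = 78.5 − 5.49 = 73.0 μL.

73.0 μL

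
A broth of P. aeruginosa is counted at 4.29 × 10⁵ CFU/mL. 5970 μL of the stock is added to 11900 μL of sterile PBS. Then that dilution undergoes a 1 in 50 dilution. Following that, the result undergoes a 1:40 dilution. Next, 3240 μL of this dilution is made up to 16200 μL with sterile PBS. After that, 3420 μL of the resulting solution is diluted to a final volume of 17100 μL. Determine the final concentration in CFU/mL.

Overall dilution factor = 2.993 × 50 × 40 × 5 × 5 = 1.50 × 10⁵.
4.29 × 10⁵ CFU/mL / 1.50 × 10⁵ = 2.87 CFU/mL.

2.87 CFU/mL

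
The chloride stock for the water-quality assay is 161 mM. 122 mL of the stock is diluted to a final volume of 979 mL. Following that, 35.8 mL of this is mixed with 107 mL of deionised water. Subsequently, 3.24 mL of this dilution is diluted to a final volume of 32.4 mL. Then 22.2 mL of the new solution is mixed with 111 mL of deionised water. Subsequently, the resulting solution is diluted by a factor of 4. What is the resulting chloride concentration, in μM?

21.0 μM

Overall dilution factor = 8.025 × 3.989 × 10 × 6 × 4 = 7682.
161 mM / 7682 = 0.0210 mM = 21.0 μM.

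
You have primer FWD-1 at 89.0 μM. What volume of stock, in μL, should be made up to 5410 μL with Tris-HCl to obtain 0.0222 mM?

1350 μL

0.0222 mM = 22.2 μM.
V₁ = C₂V₂/C₁ = 22.2 × 5410 / 89.0 = 1349 μL.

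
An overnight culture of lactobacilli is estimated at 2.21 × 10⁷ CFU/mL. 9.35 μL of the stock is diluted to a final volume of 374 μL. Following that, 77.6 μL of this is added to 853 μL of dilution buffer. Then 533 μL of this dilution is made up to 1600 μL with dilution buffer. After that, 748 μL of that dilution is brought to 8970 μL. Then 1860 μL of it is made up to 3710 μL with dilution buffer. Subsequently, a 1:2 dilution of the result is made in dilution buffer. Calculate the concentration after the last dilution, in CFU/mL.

321 CFU/mL

Overall dilution factor = 40 × 11.99 × 3.002 × 11.99 × 1.995 × 2 = 6.89 × 10⁴.
2.21 × 10⁷ CFU/mL / 6.89 × 10⁴ = 321 CFU/mL.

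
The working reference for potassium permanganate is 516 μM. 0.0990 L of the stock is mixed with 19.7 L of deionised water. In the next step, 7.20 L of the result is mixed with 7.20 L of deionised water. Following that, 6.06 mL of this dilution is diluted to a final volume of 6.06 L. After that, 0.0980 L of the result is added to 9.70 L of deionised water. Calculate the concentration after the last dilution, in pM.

12.9 pM

Overall dilution factor = 200.0 × 2 × 1000 × 99.98 = 4.00 × 10⁷.
516 μM / 4.00 × 10⁷ = 1.29 × 10⁻⁵ μM = 12.9 pM.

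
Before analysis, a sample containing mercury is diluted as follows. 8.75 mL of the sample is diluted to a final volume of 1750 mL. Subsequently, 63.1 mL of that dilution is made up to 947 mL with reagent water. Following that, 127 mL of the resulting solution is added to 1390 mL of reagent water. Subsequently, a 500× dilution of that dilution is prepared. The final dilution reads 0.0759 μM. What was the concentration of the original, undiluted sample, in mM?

Overall dilution factor = 200 × 15.01 × 11.94 × 500 = 1.79 × 10⁷.
Original = 0.0759 μM × 1.79 × 10⁷ = 1.36 × 10⁶ μM = 1360 mM.

1360 mM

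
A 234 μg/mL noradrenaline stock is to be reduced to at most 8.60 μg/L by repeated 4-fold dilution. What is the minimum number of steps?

8

Need 4ⁿ ≥ 2.72 × 10⁴, so n ≥ log(2.72 × 10⁴)/log(4) = 7.37.
Minimum whole steps: n = 8.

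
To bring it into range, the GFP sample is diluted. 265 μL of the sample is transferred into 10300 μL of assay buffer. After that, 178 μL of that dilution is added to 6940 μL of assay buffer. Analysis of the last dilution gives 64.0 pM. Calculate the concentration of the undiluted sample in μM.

0.102 μM

Overall dilution factor = 39.87 × 39.99 = 1594.
Original = 64.0 pM × 1594 = 1.02 × 10⁵ pM = 0.102 μM.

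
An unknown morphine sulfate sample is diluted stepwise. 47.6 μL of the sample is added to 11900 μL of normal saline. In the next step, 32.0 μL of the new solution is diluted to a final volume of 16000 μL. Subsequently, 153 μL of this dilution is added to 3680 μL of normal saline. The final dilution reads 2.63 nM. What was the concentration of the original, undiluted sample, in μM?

Overall dilution factor = 251 × 500 × 25.05 = 3.14 × 10⁶.
Original = 2.63 nM × 3.14 × 10⁶ = 8.27 × 10⁶ nM = 8270 μM.

8270 μM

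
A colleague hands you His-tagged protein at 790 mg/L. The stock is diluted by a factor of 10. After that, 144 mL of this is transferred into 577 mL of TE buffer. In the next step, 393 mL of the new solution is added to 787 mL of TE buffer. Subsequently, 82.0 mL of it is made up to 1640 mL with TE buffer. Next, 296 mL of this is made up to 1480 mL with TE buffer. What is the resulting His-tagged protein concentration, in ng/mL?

52.5 ng/mL

Overall dilution factor = 10 × 5.007 × 3.003 × 20 × 5 = 1.50 × 10⁴.
790 mg/L / 1.50 × 10⁴ = 0.0525 mg/L = 52.5 ng/mL.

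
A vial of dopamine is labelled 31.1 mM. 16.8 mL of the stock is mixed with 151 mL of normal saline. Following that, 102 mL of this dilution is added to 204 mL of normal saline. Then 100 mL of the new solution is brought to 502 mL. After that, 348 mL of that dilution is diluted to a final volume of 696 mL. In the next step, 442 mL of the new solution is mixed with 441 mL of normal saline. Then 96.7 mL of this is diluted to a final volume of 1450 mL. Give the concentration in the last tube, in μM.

3.45 μM

Overall dilution factor = 9.988 × 3 × 5.020 × 2 × 1.998 × 14.99 = 9012.
31.1 mM / 9012 = 3.45 × 10⁻³ mM = 3.45 μM.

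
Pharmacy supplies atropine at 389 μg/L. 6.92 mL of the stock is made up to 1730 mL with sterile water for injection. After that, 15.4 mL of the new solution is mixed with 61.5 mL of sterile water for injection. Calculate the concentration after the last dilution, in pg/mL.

312 pg/mL

Overall dilution factor = 250 × 4.994 = 1248.
389 μg/L / 1248 = 0.312 μg/L = 312 pg/mL.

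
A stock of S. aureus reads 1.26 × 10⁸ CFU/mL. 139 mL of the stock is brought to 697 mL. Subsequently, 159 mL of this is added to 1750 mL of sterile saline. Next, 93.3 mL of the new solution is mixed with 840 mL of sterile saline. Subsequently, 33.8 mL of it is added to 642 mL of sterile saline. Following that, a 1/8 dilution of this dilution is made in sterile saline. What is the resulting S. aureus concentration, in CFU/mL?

1310 CFU/mL

Overall dilution factor = 5.014 × 12.01 × 10.00 × 19.99 × 8 = 9.63 × 10⁴.
1.26 × 10⁸ CFU/mL / 9.63 × 10⁴ = 1310 CFU/mL.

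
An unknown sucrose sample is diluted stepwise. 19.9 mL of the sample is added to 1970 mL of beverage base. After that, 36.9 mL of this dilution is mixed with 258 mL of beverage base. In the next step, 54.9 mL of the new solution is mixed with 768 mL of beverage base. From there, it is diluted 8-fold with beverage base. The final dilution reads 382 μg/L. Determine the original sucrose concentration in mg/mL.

Overall dilution factor = 99.99 × 7.992 × 14.99 × 8 = 9.58 × 10⁴.
Original = 382 μg/L × 9.58 × 10⁴ = 3.66 × 10⁷ μg/L = 36.6 mg/mL.

36.6 mg/mL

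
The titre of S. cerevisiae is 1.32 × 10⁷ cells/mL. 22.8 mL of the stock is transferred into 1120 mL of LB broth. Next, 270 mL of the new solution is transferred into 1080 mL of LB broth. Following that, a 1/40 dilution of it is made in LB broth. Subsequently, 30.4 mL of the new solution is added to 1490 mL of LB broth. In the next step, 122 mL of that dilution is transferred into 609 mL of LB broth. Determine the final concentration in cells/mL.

4.39 cells/mL

Overall dilution factor = 50.12 × 5 × 40 × 50.01 × 5.992 = 3.00 × 10⁶.
1.32 × 10⁷ cells/mL / 3.00 × 10⁶ = 4.39 cells/mL.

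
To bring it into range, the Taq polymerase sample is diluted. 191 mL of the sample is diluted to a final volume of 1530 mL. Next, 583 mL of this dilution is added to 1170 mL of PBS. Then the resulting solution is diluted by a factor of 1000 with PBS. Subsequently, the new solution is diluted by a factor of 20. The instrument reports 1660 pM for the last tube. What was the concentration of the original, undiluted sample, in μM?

Overall dilution factor = 8.010 × 3.007 × 1000 × 20 = 4.82 × 10⁵.
Original = 1660 pM × 4.82 × 10⁵ = 8.00 × 10⁸ pM = 800 μM.

800 μM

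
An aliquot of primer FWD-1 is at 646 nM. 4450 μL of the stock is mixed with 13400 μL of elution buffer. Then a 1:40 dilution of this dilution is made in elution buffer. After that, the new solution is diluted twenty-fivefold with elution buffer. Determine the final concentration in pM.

Overall dilution factor = 4.011 × 40 × 25 = 4011.
646 nM / 4011 = 0.161 nM = 161 pM.

161 pM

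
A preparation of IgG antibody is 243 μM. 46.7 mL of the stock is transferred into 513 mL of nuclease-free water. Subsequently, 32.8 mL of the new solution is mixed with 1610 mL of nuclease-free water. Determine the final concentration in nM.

Overall dilution factor = 11.99 × 50.09 = 600.
243 μM / 600 = 0.405 μM = 405 nM.

405 nM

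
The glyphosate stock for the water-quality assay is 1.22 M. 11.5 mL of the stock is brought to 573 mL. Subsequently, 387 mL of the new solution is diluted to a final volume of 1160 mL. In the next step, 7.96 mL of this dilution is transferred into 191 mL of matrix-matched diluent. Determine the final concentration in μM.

327 μM

Overall dilution factor = 49.83 × 2.997 × 24.99 = 3733.
1.22 M / 3733 = 3.27 × 10⁻⁴ M = 327 μM.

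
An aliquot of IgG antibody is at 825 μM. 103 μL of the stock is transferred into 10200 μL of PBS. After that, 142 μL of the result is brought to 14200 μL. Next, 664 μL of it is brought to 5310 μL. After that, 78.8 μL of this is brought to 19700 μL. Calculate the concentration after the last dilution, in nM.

Overall dilution factor = 100.0 × 100 × 7.997 × 250 = 2.00 × 10⁷.
825 μM / 2.00 × 10⁷ = 4.13 × 10⁻⁵ μM = 0.0413 nM.

0.0413 nM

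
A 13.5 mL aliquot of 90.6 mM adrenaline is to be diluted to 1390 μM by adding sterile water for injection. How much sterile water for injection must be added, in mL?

1390 μM = 1.39 mM.
V₂ = C₁V₁/C₂ = 90.6 × 13.5 / 1.39 = 880 mL.
Diluent to add = V₂ − V₁ = 880 − 13.5 = 866 mL.

866 mL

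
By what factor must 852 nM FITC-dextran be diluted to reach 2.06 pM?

Factor = C₀/C_target = 852 nM / 2.06 pM = 4.14 × 10⁵.

4.14 × 10⁵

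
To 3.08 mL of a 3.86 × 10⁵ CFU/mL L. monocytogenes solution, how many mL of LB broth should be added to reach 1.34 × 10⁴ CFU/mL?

85.6 mL

V₂ = C₁V₁/C₂ = 3.86 × 10⁵ × 3.08 / 1.34 × 10⁴ = 88.7 mL.
Diluent to add = V₂ − V₁ = 88.7 − 3.08 = 85.6 mL.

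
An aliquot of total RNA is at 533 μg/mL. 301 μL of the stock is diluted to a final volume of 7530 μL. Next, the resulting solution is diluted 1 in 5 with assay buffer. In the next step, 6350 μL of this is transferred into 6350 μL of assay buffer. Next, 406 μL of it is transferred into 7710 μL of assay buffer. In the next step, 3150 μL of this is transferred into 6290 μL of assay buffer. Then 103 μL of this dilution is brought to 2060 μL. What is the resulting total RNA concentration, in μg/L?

1.78 μg/L

Overall dilution factor = 25.02 × 5 × 2 × 19.99 × 2.997 × 20 = 3.00 × 10⁵.
533 μg/mL / 3.00 × 10⁵ = 1.78 × 10⁻³ μg/mL = 1.78 μg/L.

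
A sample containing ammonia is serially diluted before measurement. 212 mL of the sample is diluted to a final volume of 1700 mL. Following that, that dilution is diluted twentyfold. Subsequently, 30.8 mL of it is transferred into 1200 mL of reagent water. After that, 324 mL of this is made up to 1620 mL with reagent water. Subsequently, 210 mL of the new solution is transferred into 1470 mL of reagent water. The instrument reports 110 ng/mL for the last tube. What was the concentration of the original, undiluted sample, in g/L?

28.2 g/L

Overall dilution factor = 8.019 × 20 × 39.96 × 5 × 8 = 2.56 × 10⁵.
Original = 110 ng/mL × 2.56 × 10⁵ = 2.82 × 10⁷ ng/mL = 28.2 g/L.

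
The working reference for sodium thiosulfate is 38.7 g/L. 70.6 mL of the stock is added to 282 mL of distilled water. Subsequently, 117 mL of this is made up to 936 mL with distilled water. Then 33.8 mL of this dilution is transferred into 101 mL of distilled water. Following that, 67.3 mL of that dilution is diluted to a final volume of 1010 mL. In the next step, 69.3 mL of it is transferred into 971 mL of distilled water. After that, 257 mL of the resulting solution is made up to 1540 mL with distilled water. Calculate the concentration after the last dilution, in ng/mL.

Overall dilution factor = 4.994 × 8 × 3.988 × 15.01 × 15.01 × 5.992 = 2.15 × 10⁵.
38.7 g/L / 2.15 × 10⁵ = 1.80 × 10⁻⁴ g/L = 180 ng/mL.

180 ng/mL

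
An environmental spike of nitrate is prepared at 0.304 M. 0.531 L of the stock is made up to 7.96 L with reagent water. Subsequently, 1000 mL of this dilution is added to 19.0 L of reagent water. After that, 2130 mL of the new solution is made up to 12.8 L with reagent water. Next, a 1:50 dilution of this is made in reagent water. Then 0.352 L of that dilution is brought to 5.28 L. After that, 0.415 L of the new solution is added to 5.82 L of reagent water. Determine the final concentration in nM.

15.0 nM

Overall dilution factor = 14.99 × 20 × 6.009 × 50 × 15 × 15.02 = 2.03 × 10⁷.
0.304 M / 2.03 × 10⁷ = 1.50 × 10⁻⁸ M = 15.0 nM.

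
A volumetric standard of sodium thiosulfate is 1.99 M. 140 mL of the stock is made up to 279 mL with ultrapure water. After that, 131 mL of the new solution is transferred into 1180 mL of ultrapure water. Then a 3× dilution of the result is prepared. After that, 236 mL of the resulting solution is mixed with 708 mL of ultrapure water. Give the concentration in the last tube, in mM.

Overall dilution factor = 1.993 × 10.01 × 3 × 4 = 239.
1.99 M / 239 = 8.32 × 10⁻³ M = 8.32 mM.

8.32 mM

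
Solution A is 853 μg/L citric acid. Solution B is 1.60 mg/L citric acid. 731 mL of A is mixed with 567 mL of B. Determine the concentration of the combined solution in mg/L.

C_B = 1.60 mg/L = 1600 μg/L.
C_mix = (C_A·V_A + C_B·V_B)/(V_A + V_B) = (853×731 + 1600×567) / 1298 = 1179 μg/L = 1.18 mg/L.

1.18 mg/L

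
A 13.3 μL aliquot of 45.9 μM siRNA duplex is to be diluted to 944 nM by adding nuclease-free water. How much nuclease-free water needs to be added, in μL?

944 nM = 0.944 μM.
V₂ = C₁V₁/C₂ = 45.9 × 13.3 / 0.944 = 647 μL.
Diluent to add = V₂ − V₁ = 647 − 13.3 = 633 μL.

633 μL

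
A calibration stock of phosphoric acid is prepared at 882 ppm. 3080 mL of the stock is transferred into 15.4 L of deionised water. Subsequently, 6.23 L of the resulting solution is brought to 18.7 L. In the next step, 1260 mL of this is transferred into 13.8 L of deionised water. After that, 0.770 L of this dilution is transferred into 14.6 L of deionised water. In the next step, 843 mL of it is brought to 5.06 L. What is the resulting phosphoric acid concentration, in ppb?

Overall dilution factor = 6 × 3.002 × 11.95 × 19.96 × 6.002 = 2.58 × 10⁴.
882 ppm / 2.58 × 10⁴ = 0.0342 ppm = 34.2 ppb.

34.2 ppb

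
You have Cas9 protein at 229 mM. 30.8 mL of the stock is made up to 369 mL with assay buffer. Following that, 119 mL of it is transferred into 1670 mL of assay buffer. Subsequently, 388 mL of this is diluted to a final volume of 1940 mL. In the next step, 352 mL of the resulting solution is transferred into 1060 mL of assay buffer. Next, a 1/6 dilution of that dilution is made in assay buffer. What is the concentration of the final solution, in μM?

Overall dilution factor = 11.98 × 15.03 × 5 × 4.011 × 6 = 2.17 × 10⁴.
229 mM / 2.17 × 10⁴ = 0.0106 mM = 10.6 μM.

10.6 μM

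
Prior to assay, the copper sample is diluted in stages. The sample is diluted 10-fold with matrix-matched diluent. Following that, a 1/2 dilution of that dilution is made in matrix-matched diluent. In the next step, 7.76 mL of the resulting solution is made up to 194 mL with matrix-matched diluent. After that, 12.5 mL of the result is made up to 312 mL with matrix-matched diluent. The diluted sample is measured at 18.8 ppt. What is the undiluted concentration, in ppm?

0.235 ppm

Overall dilution factor = 10 × 2 × 25 × 24.96 = 1.25 × 10⁴.
Original = 18.8 ppt × 1.25 × 10⁴ = 2.35 × 10⁵ ppt = 0.235 ppm.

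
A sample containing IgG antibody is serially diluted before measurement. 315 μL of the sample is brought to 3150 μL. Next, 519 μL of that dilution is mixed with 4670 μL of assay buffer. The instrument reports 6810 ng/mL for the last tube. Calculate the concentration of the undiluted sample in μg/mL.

Overall dilution factor = 10 × 9.998 = 100.0.
Original = 6810 ng/mL × 100.0 = 6.81 × 10⁵ ng/mL = 681 μg/mL.

681 μg/mL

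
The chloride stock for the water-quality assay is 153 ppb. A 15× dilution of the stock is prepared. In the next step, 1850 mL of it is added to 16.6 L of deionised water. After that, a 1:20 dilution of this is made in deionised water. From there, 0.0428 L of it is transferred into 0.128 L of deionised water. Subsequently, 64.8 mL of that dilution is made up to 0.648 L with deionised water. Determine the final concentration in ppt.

Overall dilution factor = 15 × 9.973 × 20 × 3.991 × 10 = 1.19 × 10⁵.
153 ppb / 1.19 × 10⁵ = 1.28 × 10⁻³ ppb = 1.28 ppt.

1.28 ppt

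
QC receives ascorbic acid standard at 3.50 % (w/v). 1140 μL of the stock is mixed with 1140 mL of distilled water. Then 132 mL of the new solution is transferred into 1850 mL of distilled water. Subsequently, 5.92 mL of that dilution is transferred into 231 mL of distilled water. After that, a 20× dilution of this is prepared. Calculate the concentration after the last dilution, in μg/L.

2.91 μg/L

Overall dilution factor = 1001 × 15.02 × 40.02 × 20 = 1.20 × 10⁷.
3.50 % (w/v) / 1.20 × 10⁷ = 2.91 × 10⁻⁷ % (w/v) = 2.91 μg/L.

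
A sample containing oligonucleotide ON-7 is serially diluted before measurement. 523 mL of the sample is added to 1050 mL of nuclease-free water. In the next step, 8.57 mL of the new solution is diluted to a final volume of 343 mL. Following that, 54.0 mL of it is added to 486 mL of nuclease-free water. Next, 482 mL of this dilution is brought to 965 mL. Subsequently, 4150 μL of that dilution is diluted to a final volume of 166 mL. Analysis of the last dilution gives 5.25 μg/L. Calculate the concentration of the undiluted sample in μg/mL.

Overall dilution factor = 3.008 × 40.02 × 10 × 2.002 × 40 = 9.64 × 10⁴.
Original = 5.25 μg/L × 9.64 × 10⁴ = 5.06 × 10⁵ μg/L = 506 μg/mL.

506 μg/mL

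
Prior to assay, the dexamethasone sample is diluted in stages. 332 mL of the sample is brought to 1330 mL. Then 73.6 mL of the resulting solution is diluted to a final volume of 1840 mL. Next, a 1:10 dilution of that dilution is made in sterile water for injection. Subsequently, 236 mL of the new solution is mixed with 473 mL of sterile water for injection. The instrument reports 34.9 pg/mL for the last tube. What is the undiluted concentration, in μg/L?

105 μg/L

Overall dilution factor = 4.006 × 25 × 10 × 3.004 = 3009.
Original = 34.9 pg/mL × 3009 = 1.05 × 10⁵ pg/mL = 105 μg/L.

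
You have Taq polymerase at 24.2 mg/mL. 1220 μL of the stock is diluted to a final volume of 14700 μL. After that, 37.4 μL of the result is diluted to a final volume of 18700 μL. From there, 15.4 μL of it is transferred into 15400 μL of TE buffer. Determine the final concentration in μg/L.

Overall dilution factor = 12.05 × 500 × 1001 = 6.03 × 10⁶.
24.2 mg/mL / 6.03 × 10⁶ = 4.01 × 10⁻⁶ mg/mL = 4.01 μg/L.

4.01 μg/L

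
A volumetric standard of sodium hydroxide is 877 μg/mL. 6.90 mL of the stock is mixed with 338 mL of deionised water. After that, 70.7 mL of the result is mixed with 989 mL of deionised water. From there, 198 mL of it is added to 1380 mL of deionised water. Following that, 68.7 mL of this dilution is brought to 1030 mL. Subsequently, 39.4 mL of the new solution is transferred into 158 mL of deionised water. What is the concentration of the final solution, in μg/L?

Overall dilution factor = 49.99 × 14.99 × 7.970 × 14.99 × 5.010 = 4.49 × 10⁵.
877 μg/mL / 4.49 × 10⁵ = 1.96 × 10⁻³ μg/mL = 1.96 μg/L.

1.96 μg/L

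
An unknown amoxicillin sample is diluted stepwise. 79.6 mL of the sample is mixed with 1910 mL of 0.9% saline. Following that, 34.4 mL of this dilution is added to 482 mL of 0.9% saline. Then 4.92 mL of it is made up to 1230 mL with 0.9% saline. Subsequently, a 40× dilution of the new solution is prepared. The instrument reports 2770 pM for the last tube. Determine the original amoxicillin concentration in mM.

Overall dilution factor = 24.99 × 15.01 × 250 × 40 = 3.75 × 10⁶.
Original = 2770 pM × 3.75 × 10⁶ = 1.04 × 10¹⁰ pM = 10.4 mM.

10.4 mM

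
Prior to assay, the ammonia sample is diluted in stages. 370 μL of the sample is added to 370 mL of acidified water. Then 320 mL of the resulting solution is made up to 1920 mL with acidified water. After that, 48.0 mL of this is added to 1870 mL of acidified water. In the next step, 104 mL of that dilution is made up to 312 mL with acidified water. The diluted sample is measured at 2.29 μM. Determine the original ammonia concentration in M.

1.65 M

Overall dilution factor = 1001 × 6 × 39.96 × 3 = 7.20 × 10⁵.
Original = 2.29 μM × 7.20 × 10⁵ = 1.65 × 10⁶ μM = 1.65 M.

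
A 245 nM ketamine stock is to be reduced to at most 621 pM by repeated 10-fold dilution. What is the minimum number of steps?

3

Need 10ⁿ ≥ 395, so n ≥ log(395)/log(10) = 2.60.
Minimum whole steps: n = 3.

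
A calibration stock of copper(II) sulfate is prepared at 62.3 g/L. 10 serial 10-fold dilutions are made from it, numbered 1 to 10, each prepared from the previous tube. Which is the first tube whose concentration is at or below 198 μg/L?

Tube n has concentration 62.3 g/L / 10ⁿ.
Need 10ⁿ ≥ 62.3 g/L / 198 μg/L = 3.15 × 10⁵, so n ≥ 5.50.
First such tube: n = 6.

tube 6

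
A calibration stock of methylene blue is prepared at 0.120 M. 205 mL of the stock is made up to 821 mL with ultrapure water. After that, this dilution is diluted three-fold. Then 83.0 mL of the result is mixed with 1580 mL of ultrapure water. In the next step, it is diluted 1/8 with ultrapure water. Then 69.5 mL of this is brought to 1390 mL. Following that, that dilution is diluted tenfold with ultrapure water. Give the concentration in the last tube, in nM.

Overall dilution factor = 4.005 × 3 × 20.04 × 8 × 20 × 10 = 3.85 × 10⁵.
0.120 M / 3.85 × 10⁵ = 3.12 × 10⁻⁷ M = 312 nM.

312 nM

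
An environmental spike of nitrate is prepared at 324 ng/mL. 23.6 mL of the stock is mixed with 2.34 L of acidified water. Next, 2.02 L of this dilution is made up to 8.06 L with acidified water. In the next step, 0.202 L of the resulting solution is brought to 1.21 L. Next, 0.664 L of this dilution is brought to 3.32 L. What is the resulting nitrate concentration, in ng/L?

27.1 ng/L

Overall dilution factor = 100.2 × 3.990 × 5.990 × 5 = 1.20 × 10⁴.
324 ng/mL / 1.20 × 10⁴ = 0.0271 ng/mL = 27.1 ng/L.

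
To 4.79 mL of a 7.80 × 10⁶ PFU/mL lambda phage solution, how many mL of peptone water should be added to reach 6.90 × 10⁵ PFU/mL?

49.4 mL

V₂ = C₁V₁/C₂ = 7.80 × 10⁶ × 4.79 / 6.90 × 10⁵ = 54.1 mL.
Diluent to add = V₂ − V₁ = 54.1 − 4.79 = 49.4 mL.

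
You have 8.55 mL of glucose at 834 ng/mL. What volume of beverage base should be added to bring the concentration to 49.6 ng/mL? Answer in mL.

V₂ = C₁V₁/C₂ = 834 × 8.55 / 49.6 = 144 mL.
Diluent to add = V₂ − V₁ = 144 − 8.55 = 135 mL.

135 mL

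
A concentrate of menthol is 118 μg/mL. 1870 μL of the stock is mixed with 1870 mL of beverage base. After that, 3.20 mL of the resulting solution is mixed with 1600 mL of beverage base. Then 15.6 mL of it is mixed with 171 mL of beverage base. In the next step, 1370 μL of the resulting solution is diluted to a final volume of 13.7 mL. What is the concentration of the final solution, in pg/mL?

1.97 pg/mL

Overall dilution factor = 1001 × 501 × 11.96 × 10 = 6.00 × 10⁷.
118 μg/mL / 6.00 × 10⁷ = 1.97 × 10⁻⁶ μg/mL = 1.97 pg/mL.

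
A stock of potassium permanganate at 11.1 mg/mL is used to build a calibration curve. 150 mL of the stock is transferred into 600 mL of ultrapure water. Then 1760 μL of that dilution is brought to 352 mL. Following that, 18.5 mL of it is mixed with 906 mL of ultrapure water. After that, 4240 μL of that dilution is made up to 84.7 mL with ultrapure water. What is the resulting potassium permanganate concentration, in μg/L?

Overall dilution factor = 5 × 200 × 49.97 × 19.98 = 9.98 × 10⁵.
11.1 mg/mL / 9.98 × 10⁵ = 1.11 × 10⁻⁵ mg/mL = 11.1 μg/L.

11.1 μg/L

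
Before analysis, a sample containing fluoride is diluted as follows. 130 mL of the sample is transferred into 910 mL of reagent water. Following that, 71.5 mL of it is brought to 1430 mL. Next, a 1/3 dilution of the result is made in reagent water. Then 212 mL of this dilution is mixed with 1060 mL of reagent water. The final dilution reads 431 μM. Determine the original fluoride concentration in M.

Overall dilution factor = 8 × 20 × 3 × 6 = 2880.
Original = 431 μM × 2880 = 1.24 × 10⁶ μM = 1.24 M.

1.24 M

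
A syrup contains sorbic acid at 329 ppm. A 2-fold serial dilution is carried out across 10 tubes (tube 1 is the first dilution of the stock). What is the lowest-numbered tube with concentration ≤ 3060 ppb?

tube 7

Tube n has concentration 329 ppm / 2ⁿ.
Need 2ⁿ ≥ 329 ppm / 3060 ppb = 108, so n ≥ 6.75.
First such tube: n = 7.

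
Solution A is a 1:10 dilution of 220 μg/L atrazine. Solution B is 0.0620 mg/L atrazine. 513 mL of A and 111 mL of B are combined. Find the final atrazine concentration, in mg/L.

C_A = 220 μg/L / 10 = 22.0 μg/L.
C_B = 0.0620 mg/L = 62.0 μg/L.
C_mix = (C_A·V_A + C_B·V_B)/(V_A + V_B) = (22.0×513 + 62.0×111) / 624.0 = 29.1 μg/L = 0.0291 mg/L.

0.0291 mg/L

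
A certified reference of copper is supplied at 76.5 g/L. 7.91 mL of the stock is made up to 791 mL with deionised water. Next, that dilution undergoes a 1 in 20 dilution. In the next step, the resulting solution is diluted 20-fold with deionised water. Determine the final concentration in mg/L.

1.91 mg/L

Overall dilution factor = 100 × 20 × 20 = 4.00 × 10⁴.
76.5 g/L / 4.00 × 10⁴ = 1.91 × 10⁻³ g/L = 1.91 mg/L.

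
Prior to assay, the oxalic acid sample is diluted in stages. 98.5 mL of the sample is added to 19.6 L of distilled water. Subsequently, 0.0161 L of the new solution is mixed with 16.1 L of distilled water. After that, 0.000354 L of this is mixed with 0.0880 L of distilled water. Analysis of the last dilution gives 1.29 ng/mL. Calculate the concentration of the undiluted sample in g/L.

Overall dilution factor = 200.0 × 1001 × 249.6 = 5.00 × 10⁷.
Original = 1.29 ng/mL × 5.00 × 10⁷ = 6.45 × 10⁷ ng/mL = 64.5 g/L.

64.5 g/L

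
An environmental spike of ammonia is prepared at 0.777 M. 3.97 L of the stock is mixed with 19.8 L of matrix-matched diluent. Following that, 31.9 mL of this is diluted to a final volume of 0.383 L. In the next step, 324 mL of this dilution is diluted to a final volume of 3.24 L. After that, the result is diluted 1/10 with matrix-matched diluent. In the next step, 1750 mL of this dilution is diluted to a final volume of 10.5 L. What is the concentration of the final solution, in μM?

Overall dilution factor = 5.987 × 12.01 × 10 × 10 × 6 = 4.31 × 10⁴.
0.777 M / 4.31 × 10⁴ = 1.80 × 10⁻⁵ M = 18.0 μM.

18.0 μM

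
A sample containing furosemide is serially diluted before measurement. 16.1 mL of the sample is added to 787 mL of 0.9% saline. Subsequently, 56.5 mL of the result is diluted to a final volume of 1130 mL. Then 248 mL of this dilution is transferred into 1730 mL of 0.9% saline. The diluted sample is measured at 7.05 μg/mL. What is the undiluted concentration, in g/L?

56.1 g/L

Overall dilution factor = 49.88 × 20 × 7.976 = 7957.
Original = 7.05 μg/mL × 7957 = 5.61 × 10⁴ μg/mL = 56.1 g/L.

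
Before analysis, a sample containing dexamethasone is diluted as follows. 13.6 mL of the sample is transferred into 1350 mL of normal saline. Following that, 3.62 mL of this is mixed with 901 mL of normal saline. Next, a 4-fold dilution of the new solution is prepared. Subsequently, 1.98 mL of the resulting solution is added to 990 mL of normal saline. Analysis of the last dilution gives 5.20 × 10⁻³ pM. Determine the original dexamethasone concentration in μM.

0.261 μM

Overall dilution factor = 100.3 × 249.9 × 4 × 501 = 5.02 × 10⁷.
Original = 5.20 × 10⁻³ pM × 5.02 × 10⁷ = 2.61 × 10⁵ pM = 0.261 μM.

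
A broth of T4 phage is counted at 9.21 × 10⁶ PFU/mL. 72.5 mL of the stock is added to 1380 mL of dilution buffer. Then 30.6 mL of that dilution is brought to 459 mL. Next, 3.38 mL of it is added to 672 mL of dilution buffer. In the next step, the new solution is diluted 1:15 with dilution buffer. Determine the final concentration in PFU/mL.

Overall dilution factor = 20.03 × 15 × 199.8 × 15 = 9.01 × 10⁵.
9.21 × 10⁶ PFU/mL / 9.01 × 10⁵ = 10.2 PFU/mL.

10.2 PFU/mL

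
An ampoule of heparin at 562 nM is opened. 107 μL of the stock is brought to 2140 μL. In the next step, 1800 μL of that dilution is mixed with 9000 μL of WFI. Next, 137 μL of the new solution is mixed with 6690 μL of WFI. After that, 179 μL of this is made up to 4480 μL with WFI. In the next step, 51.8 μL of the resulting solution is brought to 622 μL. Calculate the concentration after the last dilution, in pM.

Overall dilution factor = 20 × 6 × 49.83 × 25.03 × 12.01 = 1.80 × 10⁶.
562 nM / 1.80 × 10⁶ = 3.13 × 10⁻⁴ nM = 0.313 pM.

0.313 pM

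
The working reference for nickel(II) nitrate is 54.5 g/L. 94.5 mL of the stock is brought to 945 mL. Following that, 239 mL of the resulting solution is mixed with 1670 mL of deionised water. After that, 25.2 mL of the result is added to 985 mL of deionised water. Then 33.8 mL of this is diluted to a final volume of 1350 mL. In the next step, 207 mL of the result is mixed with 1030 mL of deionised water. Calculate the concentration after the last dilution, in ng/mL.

71.3 ng/mL

Overall dilution factor = 10 × 7.987 × 40.09 × 39.94 × 5.976 = 7.64 × 10⁵.
54.5 g/L / 7.64 × 10⁵ = 7.13 × 10⁻⁵ g/L = 71.3 ng/mL.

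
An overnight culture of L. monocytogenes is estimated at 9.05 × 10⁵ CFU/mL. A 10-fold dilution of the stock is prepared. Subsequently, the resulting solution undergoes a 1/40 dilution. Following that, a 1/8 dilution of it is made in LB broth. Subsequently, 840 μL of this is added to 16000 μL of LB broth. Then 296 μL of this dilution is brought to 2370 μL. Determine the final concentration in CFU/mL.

1.76 CFU/mL

Overall dilution factor = 10 × 40 × 8 × 20.05 × 8.007 = 5.14 × 10⁵.
9.05 × 10⁵ CFU/mL / 5.14 × 10⁵ = 1.76 CFU/mL.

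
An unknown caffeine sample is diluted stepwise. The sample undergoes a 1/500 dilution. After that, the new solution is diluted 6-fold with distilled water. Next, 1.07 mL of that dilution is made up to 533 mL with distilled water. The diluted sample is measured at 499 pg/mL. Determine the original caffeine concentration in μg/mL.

Overall dilution factor = 500 × 6 × 498.1 = 1.49 × 10⁶.
Original = 499 pg/mL × 1.49 × 10⁶ = 7.46 × 10⁸ pg/mL = 746 μg/mL.

746 μg/mL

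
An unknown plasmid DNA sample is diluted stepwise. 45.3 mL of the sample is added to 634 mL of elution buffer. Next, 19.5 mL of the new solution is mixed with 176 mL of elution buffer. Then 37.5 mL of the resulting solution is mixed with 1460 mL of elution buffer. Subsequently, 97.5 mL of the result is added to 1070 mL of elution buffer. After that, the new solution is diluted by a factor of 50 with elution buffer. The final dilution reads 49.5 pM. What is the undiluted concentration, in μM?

178 μM

Overall dilution factor = 15.00 × 10.03 × 39.93 × 11.97 × 50 = 3.59 × 10⁶.
Original = 49.5 pM × 3.59 × 10⁶ = 1.78 × 10⁸ pM = 178 μM.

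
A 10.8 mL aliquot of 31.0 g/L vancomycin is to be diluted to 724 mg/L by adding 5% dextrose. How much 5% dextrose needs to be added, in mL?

724 mg/L = 0.724 g/L.
V₂ = C₁V₁/C₂ = 31.0 × 10.8 / 0.724 = 462 mL.
Diluent to add = V₂ − V₁ = 462 − 10.8 = 452 mL.

452 mL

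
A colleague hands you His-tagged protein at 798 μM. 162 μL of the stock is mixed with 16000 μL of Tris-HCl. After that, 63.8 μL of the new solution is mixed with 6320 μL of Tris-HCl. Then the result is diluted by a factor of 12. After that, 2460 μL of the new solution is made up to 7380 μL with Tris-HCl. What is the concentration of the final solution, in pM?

Overall dilution factor = 99.77 × 100.1 × 12 × 3 = 3.59 × 10⁵.
798 μM / 3.59 × 10⁵ = 2.22 × 10⁻³ μM = 2220 pM.

2220 pM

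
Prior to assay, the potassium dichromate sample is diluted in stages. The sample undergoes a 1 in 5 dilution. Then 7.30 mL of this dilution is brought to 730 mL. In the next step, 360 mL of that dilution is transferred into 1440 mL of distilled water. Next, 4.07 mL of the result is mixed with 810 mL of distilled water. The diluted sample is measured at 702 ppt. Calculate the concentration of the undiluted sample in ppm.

Overall dilution factor = 5 × 100 × 5 × 200.0 = 5.00 × 10⁵.
Original = 702 ppt × 5.00 × 10⁵ = 3.51 × 10⁸ ppt = 351 ppm.

351 ppm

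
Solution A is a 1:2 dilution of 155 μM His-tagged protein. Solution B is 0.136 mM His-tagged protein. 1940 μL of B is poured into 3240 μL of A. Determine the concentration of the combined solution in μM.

99.4 μM

C_A = 155 μM / 2 = 77.5 μM.
C_B = 0.136 mM = 136 μM.
C_mix = (C_A·V_A + C_B·V_B)/(V_A + V_B) = (77.5×3240 + 136×1940) / 5180 = 99.4 μM.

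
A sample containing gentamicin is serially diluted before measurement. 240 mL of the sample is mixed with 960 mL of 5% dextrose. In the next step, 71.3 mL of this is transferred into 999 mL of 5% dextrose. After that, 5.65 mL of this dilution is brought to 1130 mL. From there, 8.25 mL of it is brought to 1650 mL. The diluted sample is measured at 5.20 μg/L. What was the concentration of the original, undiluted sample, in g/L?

15.6 g/L

Overall dilution factor = 5 × 15.01 × 200 × 200 = 3.00 × 10⁶.
Original = 5.20 μg/L × 3.00 × 10⁶ = 1.56 × 10⁷ μg/L = 15.6 g/L.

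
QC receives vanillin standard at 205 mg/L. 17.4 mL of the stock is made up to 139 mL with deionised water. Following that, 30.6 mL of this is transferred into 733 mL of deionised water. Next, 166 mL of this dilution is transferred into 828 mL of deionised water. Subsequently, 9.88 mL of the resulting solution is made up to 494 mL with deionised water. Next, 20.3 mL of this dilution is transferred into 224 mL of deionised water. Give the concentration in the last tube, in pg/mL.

285 pg/mL

Overall dilution factor = 7.989 × 24.95 × 5.988 × 50 × 12.03 = 7.18 × 10⁵.
205 mg/L / 7.18 × 10⁵ = 2.85 × 10⁻⁴ mg/L = 285 pg/mL.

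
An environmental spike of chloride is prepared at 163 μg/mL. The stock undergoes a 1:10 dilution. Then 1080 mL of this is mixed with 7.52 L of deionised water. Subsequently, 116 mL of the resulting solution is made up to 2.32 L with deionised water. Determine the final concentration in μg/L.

Overall dilution factor = 10 × 7.963 × 20 = 1593.
163 μg/mL / 1593 = 0.102 μg/mL = 102 μg/L.

102 μg/L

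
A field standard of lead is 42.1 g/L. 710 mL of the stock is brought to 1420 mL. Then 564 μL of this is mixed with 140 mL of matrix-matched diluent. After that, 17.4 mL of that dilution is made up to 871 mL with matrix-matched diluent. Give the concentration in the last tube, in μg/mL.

1.69 μg/mL

Overall dilution factor = 2 × 249.2 × 50.06 = 2.50 × 10⁴.
42.1 g/L / 2.50 × 10⁴ = 1.69 × 10⁻³ g/L = 1.69 μg/mL.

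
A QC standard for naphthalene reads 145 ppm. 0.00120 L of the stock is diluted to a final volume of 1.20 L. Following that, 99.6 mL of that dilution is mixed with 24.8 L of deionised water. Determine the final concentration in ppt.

Overall dilution factor = 1000 × 250.0 = 2.50 × 10⁵.
145 ppm / 2.50 × 10⁵ = 5.80 × 10⁻⁴ ppm = 580 ppt.

580 ppt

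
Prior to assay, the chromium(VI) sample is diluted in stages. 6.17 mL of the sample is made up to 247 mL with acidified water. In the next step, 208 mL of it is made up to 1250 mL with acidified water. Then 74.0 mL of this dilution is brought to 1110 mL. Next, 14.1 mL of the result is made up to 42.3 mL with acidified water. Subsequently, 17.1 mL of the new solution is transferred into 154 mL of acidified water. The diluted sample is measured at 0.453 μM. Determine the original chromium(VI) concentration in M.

0.0491 M

Overall dilution factor = 40.03 × 6.010 × 15 × 3 × 10.01 = 1.08 × 10⁵.
Original = 0.453 μM × 1.08 × 10⁵ = 4.91 × 10⁴ μM = 0.0491 M.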